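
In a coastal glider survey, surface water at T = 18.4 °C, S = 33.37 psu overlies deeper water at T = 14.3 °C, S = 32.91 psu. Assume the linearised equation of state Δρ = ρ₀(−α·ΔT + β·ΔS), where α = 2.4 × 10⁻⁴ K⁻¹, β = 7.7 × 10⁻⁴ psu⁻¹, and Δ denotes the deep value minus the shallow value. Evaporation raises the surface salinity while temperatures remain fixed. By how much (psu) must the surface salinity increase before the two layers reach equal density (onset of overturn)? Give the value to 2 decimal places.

0.82 psu

Neutral buoyancy requires −α(T_deep − T_surf) + β(S_deep − S_surf′) = 0.
S_surf′ = S_deep − (α/β)·ΔT = 32.91 − (2.4 × 10⁻⁴/7.7 × 10⁻⁴)·(-4.1) = 34.1879 psu.
Increase required: 34.1879 − 33.37 = 0.8179 psu.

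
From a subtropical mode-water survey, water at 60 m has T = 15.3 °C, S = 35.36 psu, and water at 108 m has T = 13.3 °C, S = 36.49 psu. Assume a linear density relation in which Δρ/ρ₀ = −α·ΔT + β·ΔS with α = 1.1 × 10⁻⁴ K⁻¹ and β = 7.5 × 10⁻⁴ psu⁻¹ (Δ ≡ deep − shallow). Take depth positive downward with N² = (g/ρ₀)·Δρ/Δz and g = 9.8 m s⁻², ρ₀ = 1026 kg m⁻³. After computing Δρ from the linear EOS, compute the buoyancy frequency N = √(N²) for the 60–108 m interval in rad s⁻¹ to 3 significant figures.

ΔT = -2.0 K, ΔS = +1.13 psu (deep − shallow).
Δρ/ρ₀ = −αΔT + βΔS = 2.20 × 10⁻⁴ + 8.475 × 10⁻⁴ = 1.0675 × 10⁻³, so Δρ ≈ 1.095 kg m⁻³.
N² = (g/ρ₀)·Δρ/Δz = g·(Δρ/ρ₀)/Δz = 9.8 × 1.0675 × 10⁻³ / 48 = 2.1795 × 10⁻⁴ s⁻².
N = √(2.1795 × 10⁻⁴) = 0.014763 rad s⁻¹ ≈ 0.0148 rad s⁻¹.

0.0148 rad s⁻¹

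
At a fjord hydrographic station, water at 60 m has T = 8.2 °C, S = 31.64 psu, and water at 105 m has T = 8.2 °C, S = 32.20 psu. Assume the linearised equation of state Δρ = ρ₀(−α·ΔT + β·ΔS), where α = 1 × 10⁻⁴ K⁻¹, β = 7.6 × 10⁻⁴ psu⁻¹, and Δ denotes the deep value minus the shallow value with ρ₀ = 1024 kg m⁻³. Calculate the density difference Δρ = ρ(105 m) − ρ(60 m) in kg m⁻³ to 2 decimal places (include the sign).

+0.44 kg m⁻³

ΔT = +0.0 K, ΔS = +0.56 psu (deep − shallow).
Δρ/ρ₀ = −(1 × 10⁻⁴)(+0.0) + (7.6 × 10⁻⁴)(+0.56) = 4.256 × 10⁻⁴.
Δρ = 1024 × (4.256 × 10⁻⁴) = +0.44 kg m⁻³.
Positive Δρ: denser below, stable.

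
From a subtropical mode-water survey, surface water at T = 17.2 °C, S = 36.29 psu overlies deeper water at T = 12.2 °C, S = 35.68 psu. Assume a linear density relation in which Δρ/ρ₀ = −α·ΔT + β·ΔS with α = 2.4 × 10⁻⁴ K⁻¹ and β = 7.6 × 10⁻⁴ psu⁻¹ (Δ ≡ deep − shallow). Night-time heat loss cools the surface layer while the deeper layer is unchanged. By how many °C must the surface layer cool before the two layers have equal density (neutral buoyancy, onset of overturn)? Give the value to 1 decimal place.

Neutral buoyancy requires Δρ = 0, i.e. −α(T_deep − T_surf′) + β(S_deep − S_surf) = 0.
T_surf′ = T_deep − (β/α)·ΔS = 12.2 − (7.6 × 10⁻⁴/2.4 × 10⁻⁴)·(-0.61) = 14.132 °C.
Cooling required: 17.2 − (14.132) = 3.068 °C.

3.1 °C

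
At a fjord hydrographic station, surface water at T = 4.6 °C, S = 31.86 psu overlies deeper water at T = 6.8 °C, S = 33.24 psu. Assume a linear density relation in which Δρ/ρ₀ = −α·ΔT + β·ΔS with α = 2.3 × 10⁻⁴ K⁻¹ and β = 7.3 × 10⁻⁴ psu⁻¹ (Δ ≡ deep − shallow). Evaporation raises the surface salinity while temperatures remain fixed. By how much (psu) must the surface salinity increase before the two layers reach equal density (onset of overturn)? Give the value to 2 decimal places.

0.69 psu

Neutral buoyancy requires −α(T_deep − T_surf) + β(S_deep − S_surf′) = 0.
S_surf′ = S_deep − (α/β)·ΔT = 33.24 − (2.3 × 10⁻⁴/7.3 × 10⁻⁴)·(+2.2) = 32.5468 psu.
Increase required: 32.5468 − 31.86 = 0.6868 psu.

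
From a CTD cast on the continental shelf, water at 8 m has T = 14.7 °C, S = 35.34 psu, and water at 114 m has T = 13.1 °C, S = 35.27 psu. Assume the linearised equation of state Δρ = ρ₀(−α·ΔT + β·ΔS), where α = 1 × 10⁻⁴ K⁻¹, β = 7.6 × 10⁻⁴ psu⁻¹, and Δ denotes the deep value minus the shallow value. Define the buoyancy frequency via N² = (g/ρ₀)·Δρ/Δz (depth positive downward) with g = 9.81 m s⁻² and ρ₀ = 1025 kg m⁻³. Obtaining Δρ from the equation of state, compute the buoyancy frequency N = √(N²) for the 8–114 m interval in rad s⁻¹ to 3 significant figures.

3.14 × 10⁻³ rad s⁻¹

ΔT = -1.6 K, ΔS = -0.07 psu (deep − shallow).
Δρ/ρ₀ = −αΔT + βΔS = 1.60 × 10⁻⁴ − 5.32 × 10⁻⁵ = 1.068 × 10⁻⁴, so Δρ ≈ 0.1095 kg m⁻³.
N² = (g/ρ₀)·Δρ/Δz = g·(Δρ/ρ₀)/Δz = 9.81 × 1.068 × 10⁻⁴ / 106 = 9.8840 × 10⁻⁶ s⁻².
N = √(9.8840 × 10⁻⁶) = 3.1439 × 10⁻³ rad s⁻¹ ≈ 3.14 × 10⁻³ rad s⁻¹.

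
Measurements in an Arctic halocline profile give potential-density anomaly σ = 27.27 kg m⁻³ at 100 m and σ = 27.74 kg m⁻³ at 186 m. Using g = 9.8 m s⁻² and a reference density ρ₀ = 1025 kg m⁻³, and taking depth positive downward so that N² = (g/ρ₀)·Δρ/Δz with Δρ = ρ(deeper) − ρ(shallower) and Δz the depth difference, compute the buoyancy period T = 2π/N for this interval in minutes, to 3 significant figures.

14.5 min

Δρ = 1027.74 − 1027.27 = 0.47 kg m⁻³ over Δz = 186 − 100 = 86 m.
N² = (9.8/1025) × (0.47/86) = 5.2252 × 10⁻⁵ s⁻².
N = √(5.2252 × 10⁻⁵) = 7.2286 × 10⁻³ rad s⁻¹, so T = 2π/N = 869.21 s = 14.487 min ≈ 14.5 min.
A positive N² confirms static stability across the interval.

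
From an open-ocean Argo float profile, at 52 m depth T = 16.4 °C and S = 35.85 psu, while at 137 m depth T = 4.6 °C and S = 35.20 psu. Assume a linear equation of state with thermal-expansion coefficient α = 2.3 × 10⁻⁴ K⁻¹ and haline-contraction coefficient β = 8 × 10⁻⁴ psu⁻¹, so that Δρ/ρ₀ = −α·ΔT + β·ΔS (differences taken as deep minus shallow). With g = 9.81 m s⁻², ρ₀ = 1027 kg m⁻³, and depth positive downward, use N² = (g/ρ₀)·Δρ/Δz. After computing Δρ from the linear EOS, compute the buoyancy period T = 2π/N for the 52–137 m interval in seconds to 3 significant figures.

395 s

ΔT = -11.8 K, ΔS = -0.65 psu (deep − shallow).
Δρ/ρ₀ = −αΔT + βΔS = 2.714 × 10⁻³ − 5.20 × 10⁻⁴ = 2.194 × 10⁻³, so Δρ ≈ 2.253 kg m⁻³.
N² = (g/ρ₀)·Δρ/Δz = g·(Δρ/ρ₀)/Δz = 9.81 × 2.194 × 10⁻³ / 85 = 2.5321 × 10⁻⁴ s⁻².
N = √(2.5321 × 10⁻⁴) = 0.015913 rad s⁻¹ → T = 2π/N = 394.85 s ≈ 395 s.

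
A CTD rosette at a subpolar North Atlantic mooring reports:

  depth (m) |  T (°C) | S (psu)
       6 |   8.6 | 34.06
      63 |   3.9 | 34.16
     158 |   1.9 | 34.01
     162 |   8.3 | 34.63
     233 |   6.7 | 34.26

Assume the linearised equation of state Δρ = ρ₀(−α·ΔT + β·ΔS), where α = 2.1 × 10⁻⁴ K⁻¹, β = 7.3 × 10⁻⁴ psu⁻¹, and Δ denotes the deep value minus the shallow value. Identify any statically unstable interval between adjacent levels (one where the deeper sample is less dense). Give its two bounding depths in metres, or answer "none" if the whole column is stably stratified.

158–162 m

Evaluate Δρ/ρ₀ = −αΔT + βΔS across each adjacent pair:
  6–63 m: −αΔT+βΔS = −(2.1 × 10⁻⁴)(-4.7)+(7.3 × 10⁻⁴)(+0.10) = 1.1 × 10⁻³ → stable
  63–158 m: −αΔT+βΔS = −(2.1 × 10⁻⁴)(-2.0)+(7.3 × 10⁻⁴)(-0.15) = 3.1 × 10⁻⁴ → stable
  158–162 m: −αΔT+βΔS = −(2.1 × 10⁻⁴)(+6.4)+(7.3 × 10⁻⁴)(+0.62) = -8.9 × 10⁻⁴ → UNSTABLE
  162–233 m: −αΔT+βΔS = −(2.1 × 10⁻⁴)(-1.6)+(7.3 × 10⁻⁴)(-0.37) = 6.6 × 10⁻⁵ → stable
The 158–162 m interval has Δρ < 0: lighter water underlies denser water.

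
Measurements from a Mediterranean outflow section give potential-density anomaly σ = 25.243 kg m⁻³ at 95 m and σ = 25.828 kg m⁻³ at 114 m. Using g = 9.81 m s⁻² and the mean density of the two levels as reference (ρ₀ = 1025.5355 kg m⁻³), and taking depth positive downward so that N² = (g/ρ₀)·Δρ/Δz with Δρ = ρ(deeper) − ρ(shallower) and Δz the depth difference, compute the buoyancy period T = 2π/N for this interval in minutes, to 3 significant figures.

Δρ = 1025.828 − 1025.243 = 0.585 kg m⁻³ over Δz = 114 − 95 = 19 m.
N² = (9.81/1025.5355) × (0.585/19) = 2.9452 × 10⁻⁴ s⁻².
N = √(2.9452 × 10⁻⁴) = 0.017162 rad s⁻¹, so T = 2π/N = 366.11 s = 6.1018 min ≈ 6.10 min.

6.10 min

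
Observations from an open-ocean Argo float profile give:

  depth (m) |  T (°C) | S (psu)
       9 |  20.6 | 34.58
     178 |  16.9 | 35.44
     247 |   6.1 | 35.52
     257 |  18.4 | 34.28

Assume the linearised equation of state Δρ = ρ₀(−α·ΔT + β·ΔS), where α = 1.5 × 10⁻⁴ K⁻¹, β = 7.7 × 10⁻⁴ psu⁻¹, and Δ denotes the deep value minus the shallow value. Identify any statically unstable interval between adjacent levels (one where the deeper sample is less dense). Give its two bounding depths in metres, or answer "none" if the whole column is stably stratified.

Evaluate Δρ/ρ₀ = −αΔT + βΔS across each adjacent pair:
  9–178 m: −αΔT+βΔS = −(1.5 × 10⁻⁴)(-3.7)+(7.7 × 10⁻⁴)(+0.86) = 1.2 × 10⁻³ → stable
  178–247 m: −αΔT+βΔS = −(1.5 × 10⁻⁴)(-10.8)+(7.7 × 10⁻⁴)(+0.08) = 1.7 × 10⁻³ → stable
  247–257 m: −αΔT+βΔS = −(1.5 × 10⁻⁴)(+12.3)+(7.7 × 10⁻⁴)(-1.24) = -2.8 × 10⁻³ → UNSTABLE
The 247–257 m interval has Δρ < 0: lighter water underlies denser water.

247–257 m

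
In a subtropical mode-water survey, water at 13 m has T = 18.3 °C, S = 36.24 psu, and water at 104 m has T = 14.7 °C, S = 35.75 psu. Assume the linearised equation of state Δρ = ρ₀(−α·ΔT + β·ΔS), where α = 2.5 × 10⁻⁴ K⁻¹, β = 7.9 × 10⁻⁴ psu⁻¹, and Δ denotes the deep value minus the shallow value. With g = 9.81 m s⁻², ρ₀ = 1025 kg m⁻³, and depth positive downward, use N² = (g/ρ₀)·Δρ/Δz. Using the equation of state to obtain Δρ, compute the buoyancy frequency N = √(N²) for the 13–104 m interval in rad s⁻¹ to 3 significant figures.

ΔT = -3.6 K, ΔS = -0.49 psu (deep − shallow).
Δρ/ρ₀ = −αΔT + βΔS = 9.00 × 10⁻⁴ − 3.871 × 10⁻⁴ = 5.129 × 10⁻⁴, so Δρ ≈ 0.5257 kg m⁻³.
N² = (g/ρ₀)·Δρ/Δz = g·(Δρ/ρ₀)/Δz = 9.81 × 5.129 × 10⁻⁴ / 91 = 5.5292 × 10⁻⁵ s⁻².
N = √(5.5292 × 10⁻⁵) = 7.4359 × 10⁻³ rad s⁻¹ ≈ 7.44 × 10⁻³ rad s⁻¹.

7.44 × 10⁻³ rad s⁻¹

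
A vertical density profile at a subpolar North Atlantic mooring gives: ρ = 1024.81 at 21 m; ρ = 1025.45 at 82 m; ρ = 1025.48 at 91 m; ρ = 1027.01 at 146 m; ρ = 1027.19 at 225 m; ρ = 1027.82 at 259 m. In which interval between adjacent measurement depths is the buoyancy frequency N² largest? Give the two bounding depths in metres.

91–146 m

Compute the density gradient over each adjacent pair:
  21–82 m: Δρ/Δz = 0.64/61 = 0.010 kg m⁻⁴
  82–91 m: Δρ/Δz = 0.03/9 = 3.3 × 10⁻³ kg m⁻⁴
  91–146 m: Δρ/Δz = 1.53/55 = 0.028 kg m⁻⁴
  146–225 m: Δρ/Δz = 0.18/79 = 2.3 × 10⁻³ kg m⁻⁴
  225–259 m: Δρ/Δz = 0.63/34 = 0.019 kg m⁻⁴
The largest gradient is in the 91–146 m interval — the pycnocline.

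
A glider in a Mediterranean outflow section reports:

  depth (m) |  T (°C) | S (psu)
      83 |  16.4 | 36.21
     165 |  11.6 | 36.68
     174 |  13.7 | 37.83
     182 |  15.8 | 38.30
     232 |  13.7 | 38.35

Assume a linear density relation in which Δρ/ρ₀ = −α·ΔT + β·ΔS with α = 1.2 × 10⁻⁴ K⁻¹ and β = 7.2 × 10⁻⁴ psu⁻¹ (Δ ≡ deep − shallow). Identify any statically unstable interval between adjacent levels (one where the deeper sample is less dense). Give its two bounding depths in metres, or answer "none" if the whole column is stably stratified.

Evaluate Δρ/ρ₀ = −αΔT + βΔS across each adjacent pair:
  83–165 m: −αΔT+βΔS = −(1.2 × 10⁻⁴)(-4.8)+(7.2 × 10⁻⁴)(+0.47) = 9.1 × 10⁻⁴ → stable
  165–174 m: −αΔT+βΔS = −(1.2 × 10⁻⁴)(+2.1)+(7.2 × 10⁻⁴)(+1.15) = 5.8 × 10⁻⁴ → stable
  174–182 m: −αΔT+βΔS = −(1.2 × 10⁻⁴)(+2.1)+(7.2 × 10⁻⁴)(+0.47) = 8.6 × 10⁻⁵ → stable
  182–232 m: −αΔT+βΔS = −(1.2 × 10⁻⁴)(-2.1)+(7.2 × 10⁻⁴)(+0.05) = 2.9 × 10⁻⁴ → stable
Every interval has Δρ > 0: the column is stably stratified throughout.

none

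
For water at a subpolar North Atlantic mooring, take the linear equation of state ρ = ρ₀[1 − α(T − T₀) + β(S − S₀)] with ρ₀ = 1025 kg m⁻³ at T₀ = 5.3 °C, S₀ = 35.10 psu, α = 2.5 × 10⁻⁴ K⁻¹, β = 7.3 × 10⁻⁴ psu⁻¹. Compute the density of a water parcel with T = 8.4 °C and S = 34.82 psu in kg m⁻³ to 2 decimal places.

1024.00 kg m⁻³

T − T₀ = +3.1 K, S − S₀ = -0.28 psu.
Bracket = 1 − α·(+3.1) + β·(-0.28) = 1 + (-9.794 × 10⁻⁴) = 0.9990206.
ρ = 1025 × 0.9990206 = 1024.00 kg m⁻³.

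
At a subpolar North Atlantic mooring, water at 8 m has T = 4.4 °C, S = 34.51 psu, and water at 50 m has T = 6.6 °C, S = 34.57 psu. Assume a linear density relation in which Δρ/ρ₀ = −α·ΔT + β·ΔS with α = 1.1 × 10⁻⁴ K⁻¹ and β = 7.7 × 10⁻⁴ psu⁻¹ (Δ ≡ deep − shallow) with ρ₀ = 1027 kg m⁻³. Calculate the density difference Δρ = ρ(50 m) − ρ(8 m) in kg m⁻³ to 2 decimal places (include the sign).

-0.20 kg m⁻³

ΔT = +2.2 K, ΔS = +0.06 psu (deep − shallow).
Δρ/ρ₀ = −(1.1 × 10⁻⁴)(+2.2) + (7.7 × 10⁻⁴)(+0.06) = -1.958 × 10⁻⁴.
Δρ = 1027 × (-1.958 × 10⁻⁴) = -0.20 kg m⁻³.
Negative Δρ: lighter below, statically unstable.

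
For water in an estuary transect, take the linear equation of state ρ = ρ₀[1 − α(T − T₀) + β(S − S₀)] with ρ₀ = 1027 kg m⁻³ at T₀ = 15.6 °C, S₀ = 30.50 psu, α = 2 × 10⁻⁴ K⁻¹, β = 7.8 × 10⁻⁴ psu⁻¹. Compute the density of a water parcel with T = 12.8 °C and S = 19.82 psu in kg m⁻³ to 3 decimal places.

T − T₀ = -2.8 K, S − S₀ = -10.68 psu.
Bracket = 1 − α·(-2.8) + β·(-10.68) = 1 + (-7.7704 × 10⁻³) = 0.9922296.
ρ = 1027 × 0.9922296 = 1019.020 kg m⁻³.

1019.020 kg m⁻³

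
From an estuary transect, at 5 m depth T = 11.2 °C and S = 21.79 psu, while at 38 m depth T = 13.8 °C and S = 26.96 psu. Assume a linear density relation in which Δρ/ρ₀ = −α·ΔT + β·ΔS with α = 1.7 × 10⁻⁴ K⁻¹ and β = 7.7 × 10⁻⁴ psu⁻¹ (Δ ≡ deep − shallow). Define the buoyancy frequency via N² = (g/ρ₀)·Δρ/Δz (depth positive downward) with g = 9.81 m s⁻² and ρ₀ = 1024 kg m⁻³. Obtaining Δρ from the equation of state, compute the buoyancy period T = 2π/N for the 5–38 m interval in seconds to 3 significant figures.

ΔT = +2.6 K, ΔS = +5.17 psu (deep − shallow).
Δρ/ρ₀ = −αΔT + βΔS = -4.42 × 10⁻⁴ + 3.9809 × 10⁻³ = 3.5389 × 10⁻³, so Δρ ≈ 3.624 kg m⁻³.
N² = (g/ρ₀)·Δρ/Δz = g·(Δρ/ρ₀)/Δz = 9.81 × 3.5389 × 10⁻³ / 33 = 1.0520 × 10⁻³ s⁻².
N = √(1.0520 × 10⁻³) = 0.032435 rad s⁻¹ → T = 2π/N = 193.72 s ≈ 194 s.

194 s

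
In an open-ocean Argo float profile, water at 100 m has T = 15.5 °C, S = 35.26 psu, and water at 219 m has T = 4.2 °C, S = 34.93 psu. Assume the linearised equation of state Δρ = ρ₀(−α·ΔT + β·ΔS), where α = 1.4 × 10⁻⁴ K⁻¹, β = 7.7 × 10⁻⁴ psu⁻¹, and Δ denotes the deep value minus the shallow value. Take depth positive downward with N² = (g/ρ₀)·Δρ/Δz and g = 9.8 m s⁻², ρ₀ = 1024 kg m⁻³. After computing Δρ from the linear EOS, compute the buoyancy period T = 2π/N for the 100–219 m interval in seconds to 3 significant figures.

ΔT = -11.3 K, ΔS = -0.33 psu (deep − shallow).
Δρ/ρ₀ = −αΔT + βΔS = 1.582 × 10⁻³ − 2.541 × 10⁻⁴ = 1.3279 × 10⁻³, so Δρ ≈ 1.360 kg m⁻³.
N² = (g/ρ₀)·Δρ/Δz = g·(Δρ/ρ₀)/Δz = 9.8 × 1.3279 × 10⁻³ / 119 = 1.0936 × 10⁻⁴ s⁻².
N = √(1.0936 × 10⁻⁴) = 0.010458 rad s⁻¹ → T = 2π/N = 600.80 s ≈ 601 s.

601 s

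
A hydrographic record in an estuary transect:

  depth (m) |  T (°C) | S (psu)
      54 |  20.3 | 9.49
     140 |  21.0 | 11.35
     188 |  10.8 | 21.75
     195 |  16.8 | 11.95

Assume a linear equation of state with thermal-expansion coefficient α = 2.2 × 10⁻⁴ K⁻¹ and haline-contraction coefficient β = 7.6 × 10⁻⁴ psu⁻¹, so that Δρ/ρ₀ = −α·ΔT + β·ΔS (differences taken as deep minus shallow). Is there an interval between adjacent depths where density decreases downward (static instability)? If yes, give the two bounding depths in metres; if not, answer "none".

Evaluate Δρ/ρ₀ = −αΔT + βΔS across each adjacent pair:
  54–140 m: −αΔT+βΔS = −(2.2 × 10⁻⁴)(+0.7)+(7.6 × 10⁻⁴)(+1.86) = 1.3 × 10⁻³ → stable
  140–188 m: −αΔT+βΔS = −(2.2 × 10⁻⁴)(-10.2)+(7.6 × 10⁻⁴)(+10.40) = 0.010 → stable
  188–195 m: −αΔT+βΔS = −(2.2 × 10⁻⁴)(+6.0)+(7.6 × 10⁻⁴)(-9.80) = -8.8 × 10⁻³ → UNSTABLE
The 188–195 m interval has Δρ < 0: lighter water underlies denser water.

188–195 m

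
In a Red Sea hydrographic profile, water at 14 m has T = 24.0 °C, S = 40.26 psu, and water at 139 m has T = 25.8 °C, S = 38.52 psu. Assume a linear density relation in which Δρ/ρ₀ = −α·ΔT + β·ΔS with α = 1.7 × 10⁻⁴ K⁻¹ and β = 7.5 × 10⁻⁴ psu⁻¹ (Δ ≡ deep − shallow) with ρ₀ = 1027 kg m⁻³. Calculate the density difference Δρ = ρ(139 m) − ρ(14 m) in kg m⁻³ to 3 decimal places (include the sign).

ΔT = +1.8 K, ΔS = -1.74 psu (deep − shallow).
Δρ/ρ₀ = −(1.7 × 10⁻⁴)(+1.8) + (7.5 × 10⁻⁴)(-1.74) = -1.611 × 10⁻³.
Δρ = 1027 × (-1.611 × 10⁻³) = -1.654 kg m⁻³.
Negative Δρ: lighter below, statically unstable.

-1.654 kg m⁻³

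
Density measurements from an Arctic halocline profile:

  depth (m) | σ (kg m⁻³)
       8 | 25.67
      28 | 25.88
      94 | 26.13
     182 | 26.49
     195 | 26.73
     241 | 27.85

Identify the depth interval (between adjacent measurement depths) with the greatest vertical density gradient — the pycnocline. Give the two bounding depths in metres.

Compute the density gradient over each adjacent pair:
  8–28 m: Δρ/Δz = 0.21/20 = 0.010 kg m⁻⁴
  28–94 m: Δρ/Δz = 0.25/66 = 3.8 × 10⁻³ kg m⁻⁴
  94–182 m: Δρ/Δz = 0.36/88 = 4.1 × 10⁻³ kg m⁻⁴
  182–195 m: Δρ/Δz = 0.24/13 = 0.018 kg m⁻⁴
  195–241 m: Δρ/Δz = 1.12/46 = 0.024 kg m⁻⁴
The largest gradient is in the 195–241 m interval — the pycnocline.

195–241 m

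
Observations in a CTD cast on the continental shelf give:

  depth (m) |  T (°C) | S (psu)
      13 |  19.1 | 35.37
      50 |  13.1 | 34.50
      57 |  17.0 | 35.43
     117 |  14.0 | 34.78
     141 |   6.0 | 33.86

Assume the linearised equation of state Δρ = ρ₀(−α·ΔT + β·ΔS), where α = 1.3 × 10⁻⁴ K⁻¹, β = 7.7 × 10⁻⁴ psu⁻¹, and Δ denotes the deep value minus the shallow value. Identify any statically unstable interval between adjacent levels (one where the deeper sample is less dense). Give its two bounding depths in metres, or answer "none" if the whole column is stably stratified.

57–117 m

Evaluate Δρ/ρ₀ = −αΔT + βΔS across each adjacent pair:
  13–50 m: −αΔT+βΔS = −(1.3 × 10⁻⁴)(-6.0)+(7.7 × 10⁻⁴)(-0.87) = 1.1 × 10⁻⁴ → stable
  50–57 m: −αΔT+βΔS = −(1.3 × 10⁻⁴)(+3.9)+(7.7 × 10⁻⁴)(+0.93) = 2.1 × 10⁻⁴ → stable
  57–117 m: −αΔT+βΔS = −(1.3 × 10⁻⁴)(-3.0)+(7.7 × 10⁻⁴)(-0.65) = -1.1 × 10⁻⁴ → UNSTABLE
  117–141 m: −αΔT+βΔS = −(1.3 × 10⁻⁴)(-8.0)+(7.7 × 10⁻⁴)(-0.92) = 3.3 × 10⁻⁴ → stable
The 57–117 m interval has Δρ < 0: lighter water underlies denser water.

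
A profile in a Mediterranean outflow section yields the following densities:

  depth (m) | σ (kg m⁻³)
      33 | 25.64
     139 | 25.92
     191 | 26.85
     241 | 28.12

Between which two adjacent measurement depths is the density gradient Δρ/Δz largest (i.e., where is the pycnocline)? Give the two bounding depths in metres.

191–241 m

Compute the density gradient over each adjacent pair:
  33–139 m: Δρ/Δz = 0.28/106 = 2.6 × 10⁻³ kg m⁻⁴
  139–191 m: Δρ/Δz = 0.93/52 = 0.018 kg m⁻⁴
  191–241 m: Δρ/Δz = 1.27/50 = 0.025 kg m⁻⁴
The largest gradient is in the 191–241 m interval — the pycnocline.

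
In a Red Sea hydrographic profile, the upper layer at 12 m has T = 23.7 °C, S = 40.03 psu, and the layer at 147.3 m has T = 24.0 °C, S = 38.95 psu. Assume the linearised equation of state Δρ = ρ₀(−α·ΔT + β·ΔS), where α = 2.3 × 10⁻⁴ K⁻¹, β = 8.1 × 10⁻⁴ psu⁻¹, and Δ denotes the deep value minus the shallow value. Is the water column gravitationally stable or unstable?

ΔT = 24.0 − 23.7 = +0.3 K and ΔS = 38.95 − 40.03 = -1.08 psu (deep − shallow).
−αΔT = -6.90 × 10⁻⁵; βΔS = -8.748 × 10⁻⁴; sum Δρ/ρ₀ = -9.438 × 10⁻⁴.
Δρ/ρ₀ < 0, so Δρ < 0: deeper water is lighter → statically unstable; the column would overturn.

unstable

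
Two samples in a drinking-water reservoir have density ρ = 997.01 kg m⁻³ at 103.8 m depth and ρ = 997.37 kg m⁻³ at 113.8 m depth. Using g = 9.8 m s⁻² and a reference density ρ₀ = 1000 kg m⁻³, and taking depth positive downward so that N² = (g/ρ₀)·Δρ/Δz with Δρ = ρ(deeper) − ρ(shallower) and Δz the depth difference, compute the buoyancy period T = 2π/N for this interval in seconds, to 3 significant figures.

335 s

Δρ = 997.37 − 997.01 = 0.36 kg m⁻³ over Δz = 113.8 − 103.8 = 10 m.
N² = (9.8/1000) × (0.36/10) = 3.5280 × 10⁻⁴ s⁻².
N = √(3.5280 × 10⁻⁴) = 0.018783 rad s⁻¹, so T = 2π/N = 334.51 s ≈ 335 s.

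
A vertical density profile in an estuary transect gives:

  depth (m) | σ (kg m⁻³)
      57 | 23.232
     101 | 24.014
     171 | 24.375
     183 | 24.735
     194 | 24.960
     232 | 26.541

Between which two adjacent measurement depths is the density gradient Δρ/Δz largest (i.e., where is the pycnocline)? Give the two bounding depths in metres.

194–232 m

Compute the density gradient over each adjacent pair:
  57–101 m: Δρ/Δz = 0.782/44 = 0.018 kg m⁻⁴
  101–171 m: Δρ/Δz = 0.361/70 = 5.2 × 10⁻³ kg m⁻⁴
  171–183 m: Δρ/Δz = 0.360/12 = 0.030 kg m⁻⁴
  183–194 m: Δρ/Δz = 0.225/11 = 0.020 kg m⁻⁴
  194–232 m: Δρ/Δz = 1.581/38 = 0.042 kg m⁻⁴
The largest gradient is in the 194–232 m interval — the pycnocline.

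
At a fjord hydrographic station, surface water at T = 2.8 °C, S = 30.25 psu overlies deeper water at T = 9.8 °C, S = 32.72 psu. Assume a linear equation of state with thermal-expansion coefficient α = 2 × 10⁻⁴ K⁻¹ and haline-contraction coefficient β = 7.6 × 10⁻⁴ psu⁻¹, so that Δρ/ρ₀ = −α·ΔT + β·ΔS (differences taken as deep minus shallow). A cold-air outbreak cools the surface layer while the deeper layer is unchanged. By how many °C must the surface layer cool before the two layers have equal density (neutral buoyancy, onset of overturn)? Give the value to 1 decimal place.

2.4 °C

Neutral buoyancy requires Δρ = 0, i.e. −α(T_deep − T_surf′) + β(S_deep − S_surf) = 0.
T_surf′ = T_deep − (β/α)·ΔS = 9.8 − (7.6 × 10⁻⁴/2 × 10⁻⁴)·(+2.47) = 0.414 °C.
Cooling required: 2.8 − (0.414) = 2.386 °C.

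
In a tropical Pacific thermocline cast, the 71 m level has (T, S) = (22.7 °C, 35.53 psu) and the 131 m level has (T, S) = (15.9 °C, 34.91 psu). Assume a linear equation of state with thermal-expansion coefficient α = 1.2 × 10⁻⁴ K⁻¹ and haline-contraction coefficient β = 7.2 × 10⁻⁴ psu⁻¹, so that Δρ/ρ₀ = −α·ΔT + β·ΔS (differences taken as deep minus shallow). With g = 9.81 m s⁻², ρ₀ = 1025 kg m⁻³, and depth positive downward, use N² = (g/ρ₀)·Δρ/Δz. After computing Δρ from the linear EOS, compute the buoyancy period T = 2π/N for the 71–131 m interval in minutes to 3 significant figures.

ΔT = -6.8 K, ΔS = -0.62 psu (deep − shallow).
Δρ/ρ₀ = −αΔT + βΔS = 8.16 × 10⁻⁴ − 4.464 × 10⁻⁴ = 3.696 × 10⁻⁴, so Δρ ≈ 0.3788 kg m⁻³.
N² = (g/ρ₀)·Δρ/Δz = g·(Δρ/ρ₀)/Δz = 9.81 × 3.696 × 10⁻⁴ / 60 = 6.0430 × 10⁻⁵ s⁻².
N = √(6.0430 × 10⁻⁵) = 7.7737 × 10⁻³ rad s⁻¹ → T = 2π/N = 808.26 s = 13.471 min ≈ 13.5 min.

13.5 min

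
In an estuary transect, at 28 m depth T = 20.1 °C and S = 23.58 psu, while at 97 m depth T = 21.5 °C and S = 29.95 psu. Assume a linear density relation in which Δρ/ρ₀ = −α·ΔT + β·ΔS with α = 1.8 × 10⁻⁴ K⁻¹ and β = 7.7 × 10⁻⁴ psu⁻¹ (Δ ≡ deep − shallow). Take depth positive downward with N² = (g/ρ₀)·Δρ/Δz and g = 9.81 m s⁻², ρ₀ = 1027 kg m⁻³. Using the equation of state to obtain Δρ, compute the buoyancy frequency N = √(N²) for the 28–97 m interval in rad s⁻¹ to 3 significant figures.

0.0257 rad s⁻¹

ΔT = +1.4 K, ΔS = +6.37 psu (deep − shallow).
Δρ/ρ₀ = −αΔT + βΔS = -2.52 × 10⁻⁴ + 4.9049 × 10⁻³ = 4.6529 × 10⁻³, so Δρ ≈ 4.779 kg m⁻³.
N² = (g/ρ₀)·Δρ/Δz = g·(Δρ/ρ₀)/Δz = 9.81 × 4.6529 × 10⁻³ / 69 = 6.6152 × 10⁻⁴ s⁻².
N = √(6.6152 × 10⁻⁴) = 0.025720 rad s⁻¹ ≈ 0.0257 rad s⁻¹.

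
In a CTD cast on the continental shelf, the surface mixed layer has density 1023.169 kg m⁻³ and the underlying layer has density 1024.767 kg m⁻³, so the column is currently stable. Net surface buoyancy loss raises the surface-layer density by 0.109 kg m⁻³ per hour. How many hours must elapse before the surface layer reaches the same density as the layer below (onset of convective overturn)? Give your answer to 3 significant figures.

14.7 hours

Density deficit of the surface layer: 1024.767 − 1023.169 = 1.598 kg m⁻³.
Required change = 1.598 / 0.109 = 14.7 hours.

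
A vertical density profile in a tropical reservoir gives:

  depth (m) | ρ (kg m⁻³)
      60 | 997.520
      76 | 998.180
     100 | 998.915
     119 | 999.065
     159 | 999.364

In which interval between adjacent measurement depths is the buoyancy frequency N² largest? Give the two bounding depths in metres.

Compute the density gradient over each adjacent pair:
  60–76 m: Δρ/Δz = 0.660/16 = 0.041 kg m⁻⁴
  76–100 m: Δρ/Δz = 0.735/24 = 0.031 kg m⁻⁴
  100–119 m: Δρ/Δz = 0.150/19 = 7.9 × 10⁻³ kg m⁻⁴
  119–159 m: Δρ/Δz = 0.299/40 = 7.5 × 10⁻³ kg m⁻⁴
The largest gradient is in the 60–76 m interval — the pycnocline.

60–76 m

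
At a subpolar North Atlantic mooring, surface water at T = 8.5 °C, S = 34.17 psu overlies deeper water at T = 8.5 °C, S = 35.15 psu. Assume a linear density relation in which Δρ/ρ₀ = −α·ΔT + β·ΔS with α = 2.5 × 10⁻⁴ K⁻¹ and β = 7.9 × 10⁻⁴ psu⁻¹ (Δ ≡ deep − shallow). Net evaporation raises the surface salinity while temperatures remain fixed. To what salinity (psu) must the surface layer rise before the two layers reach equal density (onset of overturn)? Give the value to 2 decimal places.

Neutral buoyancy requires −α(T_deep − T_surf) + β(S_deep − S_surf′) = 0.
S_surf′ = S_deep − (α/β)·ΔT = 35.15 − (2.5 × 10⁻⁴/7.9 × 10⁻⁴)·(+0.0) = 35.1500 psu.
Increase required: 35.1500 − 34.17 = 0.9800 psu.

35.15 psu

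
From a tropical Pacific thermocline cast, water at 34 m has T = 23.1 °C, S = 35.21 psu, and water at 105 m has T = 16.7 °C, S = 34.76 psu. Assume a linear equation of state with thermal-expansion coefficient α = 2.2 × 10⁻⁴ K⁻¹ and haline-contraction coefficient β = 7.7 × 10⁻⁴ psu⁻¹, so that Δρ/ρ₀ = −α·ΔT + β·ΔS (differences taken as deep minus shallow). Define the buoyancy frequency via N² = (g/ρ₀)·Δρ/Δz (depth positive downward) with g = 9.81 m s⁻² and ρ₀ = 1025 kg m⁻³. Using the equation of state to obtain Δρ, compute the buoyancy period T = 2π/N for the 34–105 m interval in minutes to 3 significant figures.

8.65 min

ΔT = -6.4 K, ΔS = -0.45 psu (deep − shallow).
Δρ/ρ₀ = −αΔT + βΔS = 1.408 × 10⁻³ − 3.465 × 10⁻⁴ = 1.0615 × 10⁻³, so Δρ ≈ 1.088 kg m⁻³.
N² = (g/ρ₀)·Δρ/Δz = g·(Δρ/ρ₀)/Δz = 9.81 × 1.0615 × 10⁻³ / 71 = 1.4667 × 10⁻⁴ s⁻².
N = √(1.4667 × 10⁻⁴) = 0.012111 rad s⁻¹ → T = 2π/N = 518.80 s = 8.6467 min ≈ 8.65 min.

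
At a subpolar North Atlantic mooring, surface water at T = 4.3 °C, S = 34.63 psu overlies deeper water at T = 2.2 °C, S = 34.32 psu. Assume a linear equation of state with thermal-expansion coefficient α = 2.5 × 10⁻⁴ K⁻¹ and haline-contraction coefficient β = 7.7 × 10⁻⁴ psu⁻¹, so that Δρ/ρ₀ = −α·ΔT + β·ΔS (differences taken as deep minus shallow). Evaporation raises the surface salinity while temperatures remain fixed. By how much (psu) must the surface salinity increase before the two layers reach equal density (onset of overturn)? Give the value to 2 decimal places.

0.37 psu

Neutral buoyancy requires −α(T_deep − T_surf) + β(S_deep − S_surf′) = 0.
S_surf′ = S_deep − (α/β)·ΔT = 34.32 − (2.5 × 10⁻⁴/7.7 × 10⁻⁴)·(-2.1) = 35.0018 psu.
Increase required: 35.0018 − 34.63 = 0.3718 psu.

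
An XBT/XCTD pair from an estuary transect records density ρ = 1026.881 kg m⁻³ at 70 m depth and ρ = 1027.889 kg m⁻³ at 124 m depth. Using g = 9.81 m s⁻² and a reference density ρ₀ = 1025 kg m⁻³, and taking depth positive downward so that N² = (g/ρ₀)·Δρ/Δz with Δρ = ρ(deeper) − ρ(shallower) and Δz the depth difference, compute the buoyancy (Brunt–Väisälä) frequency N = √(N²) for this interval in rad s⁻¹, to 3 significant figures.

Δρ = 1027.889 − 1026.881 = 1.008 kg m⁻³ over Δz = 124 − 70 = 54 m.
N² = (9.81/1025) × (1.008/54) = 1.7865 × 10⁻⁴ s⁻².
N = √(1.7865 × 10⁻⁴) = 0.013366 rad s⁻¹ ≈ 0.0134 rad s⁻¹.

0.0134 rad s⁻¹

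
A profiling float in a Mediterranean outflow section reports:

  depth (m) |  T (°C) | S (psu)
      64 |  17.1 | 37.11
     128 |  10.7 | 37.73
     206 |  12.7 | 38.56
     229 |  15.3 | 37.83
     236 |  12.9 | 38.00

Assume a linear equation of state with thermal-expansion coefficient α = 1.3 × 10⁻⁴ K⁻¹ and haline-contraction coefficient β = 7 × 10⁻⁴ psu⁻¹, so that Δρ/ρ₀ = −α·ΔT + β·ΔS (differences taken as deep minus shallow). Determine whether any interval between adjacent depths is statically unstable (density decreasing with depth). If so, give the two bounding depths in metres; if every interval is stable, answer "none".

206–229 m

Evaluate Δρ/ρ₀ = −αΔT + βΔS across each adjacent pair:
  64–128 m: −αΔT+βΔS = −(1.3 × 10⁻⁴)(-6.4)+(7 × 10⁻⁴)(+0.62) = 1.3 × 10⁻³ → stable
  128–206 m: −αΔT+βΔS = −(1.3 × 10⁻⁴)(+2.0)+(7 × 10⁻⁴)(+0.83) = 3.2 × 10⁻⁴ → stable
  206–229 m: −αΔT+βΔS = −(1.3 × 10⁻⁴)(+2.6)+(7 × 10⁻⁴)(-0.73) = -8.5 × 10⁻⁴ → UNSTABLE
  229–236 m: −αΔT+βΔS = −(1.3 × 10⁻⁴)(-2.4)+(7 × 10⁻⁴)(+0.17) = 4.3 × 10⁻⁴ → stable
The 206–229 m interval has Δρ < 0: lighter water underlies denser water.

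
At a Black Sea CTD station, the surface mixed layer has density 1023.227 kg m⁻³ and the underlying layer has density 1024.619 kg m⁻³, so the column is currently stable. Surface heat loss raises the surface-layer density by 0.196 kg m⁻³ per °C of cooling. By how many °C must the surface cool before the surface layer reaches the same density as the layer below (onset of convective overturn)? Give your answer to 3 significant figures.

Density deficit of the surface layer: 1024.619 − 1023.227 = 1.392 kg m⁻³.
Required change = 1.392 / 0.196 = 7.10 °C.

7.10 °C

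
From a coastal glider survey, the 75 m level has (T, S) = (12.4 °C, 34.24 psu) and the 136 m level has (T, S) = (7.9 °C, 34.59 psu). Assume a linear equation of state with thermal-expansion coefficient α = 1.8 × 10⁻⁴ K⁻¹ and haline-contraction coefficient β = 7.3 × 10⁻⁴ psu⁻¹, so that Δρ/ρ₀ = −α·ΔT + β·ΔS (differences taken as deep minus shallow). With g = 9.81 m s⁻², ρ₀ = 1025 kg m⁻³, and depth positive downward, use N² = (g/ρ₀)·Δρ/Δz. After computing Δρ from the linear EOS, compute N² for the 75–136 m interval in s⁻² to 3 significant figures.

ΔT = -4.5 K, ΔS = +0.35 psu (deep − shallow).
Δρ/ρ₀ = −αΔT + βΔS = 8.10 × 10⁻⁴ + 2.555 × 10⁻⁴ = 1.0655 × 10⁻³, so Δρ ≈ 1.092 kg m⁻³.
N² = (g/ρ₀)·Δρ/Δz = g·(Δρ/ρ₀)/Δz = 9.81 × 1.0655 × 10⁻³ / 61 = 1.7135 × 10⁻⁴ s⁻² ≈ 1.71 × 10⁻⁴ s⁻².

1.71 × 10⁻⁴ s⁻²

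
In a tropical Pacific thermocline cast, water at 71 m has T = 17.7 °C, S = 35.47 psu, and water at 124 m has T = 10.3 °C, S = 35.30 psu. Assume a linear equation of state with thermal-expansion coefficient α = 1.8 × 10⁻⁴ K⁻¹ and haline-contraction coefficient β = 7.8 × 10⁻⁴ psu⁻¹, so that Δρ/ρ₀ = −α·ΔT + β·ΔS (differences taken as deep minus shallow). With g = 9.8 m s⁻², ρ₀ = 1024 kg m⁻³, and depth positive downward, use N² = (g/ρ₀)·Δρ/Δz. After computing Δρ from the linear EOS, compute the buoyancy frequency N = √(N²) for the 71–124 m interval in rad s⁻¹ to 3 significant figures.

0.0149 rad s⁻¹

ΔT = -7.4 K, ΔS = -0.17 psu (deep − shallow).
Δρ/ρ₀ = −αΔT + βΔS = 1.332 × 10⁻³ − 1.326 × 10⁻⁴ = 1.1994 × 10⁻³, so Δρ ≈ 1.228 kg m⁻³.
N² = (g/ρ₀)·Δρ/Δz = g·(Δρ/ρ₀)/Δz = 9.8 × 1.1994 × 10⁻³ / 53 = 2.2178 × 10⁻⁴ s⁻².
N = √(2.2178 × 10⁻⁴) = 0.014892 rad s⁻¹ ≈ 0.0149 rad s⁻¹.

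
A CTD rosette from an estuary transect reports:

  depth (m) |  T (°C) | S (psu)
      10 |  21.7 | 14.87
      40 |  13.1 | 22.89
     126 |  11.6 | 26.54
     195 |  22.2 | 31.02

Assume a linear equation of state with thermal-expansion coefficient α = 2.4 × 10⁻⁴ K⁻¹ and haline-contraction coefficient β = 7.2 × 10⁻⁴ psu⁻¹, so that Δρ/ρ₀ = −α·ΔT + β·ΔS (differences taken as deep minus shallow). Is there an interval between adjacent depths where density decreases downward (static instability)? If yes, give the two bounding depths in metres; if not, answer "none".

none

Evaluate Δρ/ρ₀ = −αΔT + βΔS across each adjacent pair:
  10–40 m: −αΔT+βΔS = −(2.4 × 10⁻⁴)(-8.6)+(7.2 × 10⁻⁴)(+8.02) = 7.8 × 10⁻³ → stable
  40–126 m: −αΔT+βΔS = −(2.4 × 10⁻⁴)(-1.5)+(7.2 × 10⁻⁴)(+3.65) = 3.0 × 10⁻³ → stable
  126–195 m: −αΔT+βΔS = −(2.4 × 10⁻⁴)(+10.6)+(7.2 × 10⁻⁴)(+4.48) = 6.8 × 10⁻⁴ → stable
Every interval has Δρ > 0: the column is stably stratified throughout.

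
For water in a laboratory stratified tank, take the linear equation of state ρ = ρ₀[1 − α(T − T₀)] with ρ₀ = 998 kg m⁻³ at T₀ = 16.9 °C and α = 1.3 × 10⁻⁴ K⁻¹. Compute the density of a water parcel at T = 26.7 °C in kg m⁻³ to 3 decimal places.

996.729 kg m⁻³

T − T₀ = +9.8 K.
Bracket = 1 − α·(+9.8) = 1 + (-1.274 × 10⁻³) = 0.9987260.
ρ = 998 × 0.9987260 = 996.729 kg m⁻³.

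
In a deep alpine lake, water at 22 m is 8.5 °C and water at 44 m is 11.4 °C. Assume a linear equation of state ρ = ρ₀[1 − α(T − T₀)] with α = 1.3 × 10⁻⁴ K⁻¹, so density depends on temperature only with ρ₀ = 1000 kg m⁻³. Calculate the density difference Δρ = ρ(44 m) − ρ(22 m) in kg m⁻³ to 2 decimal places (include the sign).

ΔT = +2.9 K, Δρ/ρ₀ = −αΔT = -3.77 × 10⁻⁴.
Δρ = 1000 × (-3.77 × 10⁻⁴) = -0.38 kg m⁻³.
Negative Δρ: lighter below, statically unstable.

-0.38 kg m⁻³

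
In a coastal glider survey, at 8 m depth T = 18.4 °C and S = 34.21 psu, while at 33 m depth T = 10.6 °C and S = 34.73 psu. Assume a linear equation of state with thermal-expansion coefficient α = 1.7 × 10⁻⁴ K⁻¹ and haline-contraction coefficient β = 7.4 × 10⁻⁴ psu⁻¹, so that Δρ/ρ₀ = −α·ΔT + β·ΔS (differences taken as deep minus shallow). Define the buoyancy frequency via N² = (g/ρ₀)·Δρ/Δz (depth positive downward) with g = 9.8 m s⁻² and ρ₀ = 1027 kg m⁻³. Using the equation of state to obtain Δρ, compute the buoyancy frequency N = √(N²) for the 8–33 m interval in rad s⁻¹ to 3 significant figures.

ΔT = -7.8 K, ΔS = +0.52 psu (deep − shallow).
Δρ/ρ₀ = −αΔT + βΔS = 1.326 × 10⁻³ + 3.848 × 10⁻⁴ = 1.7108 × 10⁻³, so Δρ ≈ 1.757 kg m⁻³.
N² = (g/ρ₀)·Δρ/Δz = g·(Δρ/ρ₀)/Δz = 9.8 × 1.7108 × 10⁻³ / 25 = 6.7063 × 10⁻⁴ s⁻².
N = √(6.7063 × 10⁻⁴) = 0.025897 rad s⁻¹ ≈ 0.0259 rad s⁻¹.

0.0259 rad s⁻¹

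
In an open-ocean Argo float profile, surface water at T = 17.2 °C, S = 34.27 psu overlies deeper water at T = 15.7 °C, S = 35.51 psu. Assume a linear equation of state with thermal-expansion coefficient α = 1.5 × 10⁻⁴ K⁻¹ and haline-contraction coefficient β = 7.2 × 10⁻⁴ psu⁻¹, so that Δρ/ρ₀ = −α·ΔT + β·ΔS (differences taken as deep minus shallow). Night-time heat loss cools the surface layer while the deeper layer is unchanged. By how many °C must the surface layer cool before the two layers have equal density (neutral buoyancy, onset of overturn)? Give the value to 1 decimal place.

Neutral buoyancy requires Δρ = 0, i.e. −α(T_deep − T_surf′) + β(S_deep − S_surf) = 0.
T_surf′ = T_deep − (β/α)·ΔS = 15.7 − (7.2 × 10⁻⁴/1.5 × 10⁻⁴)·(+1.24) = 9.748 °C.
Cooling required: 17.2 − (9.748) = 7.452 °C.

7.5 °C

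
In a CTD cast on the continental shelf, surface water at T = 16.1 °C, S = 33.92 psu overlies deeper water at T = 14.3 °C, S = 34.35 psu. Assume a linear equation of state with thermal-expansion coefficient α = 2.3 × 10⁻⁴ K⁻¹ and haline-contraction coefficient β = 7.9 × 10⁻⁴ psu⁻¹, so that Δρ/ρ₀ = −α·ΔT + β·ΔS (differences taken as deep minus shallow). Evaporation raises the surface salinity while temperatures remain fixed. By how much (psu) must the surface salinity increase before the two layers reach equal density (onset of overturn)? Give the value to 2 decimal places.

Neutral buoyancy requires −α(T_deep − T_surf) + β(S_deep − S_surf′) = 0.
S_surf′ = S_deep − (α/β)·ΔT = 34.35 − (2.3 × 10⁻⁴/7.9 × 10⁻⁴)·(-1.8) = 34.8741 psu.
Increase required: 34.8741 − 33.92 = 0.9541 psu.

0.95 psu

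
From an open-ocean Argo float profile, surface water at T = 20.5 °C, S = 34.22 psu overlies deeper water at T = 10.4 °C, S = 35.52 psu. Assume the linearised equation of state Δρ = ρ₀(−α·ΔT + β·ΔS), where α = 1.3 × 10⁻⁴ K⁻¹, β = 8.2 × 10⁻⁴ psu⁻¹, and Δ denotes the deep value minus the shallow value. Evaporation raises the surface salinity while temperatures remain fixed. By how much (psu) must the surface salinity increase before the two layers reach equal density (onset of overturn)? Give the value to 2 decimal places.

Neutral buoyancy requires −α(T_deep − T_surf) + β(S_deep − S_surf′) = 0.
S_surf′ = S_deep − (α/β)·ΔT = 35.52 − (1.3 × 10⁻⁴/8.2 × 10⁻⁴)·(-10.1) = 37.1212 psu.
Increase required: 37.1212 − 34.22 = 2.9012 psu.

2.90 psu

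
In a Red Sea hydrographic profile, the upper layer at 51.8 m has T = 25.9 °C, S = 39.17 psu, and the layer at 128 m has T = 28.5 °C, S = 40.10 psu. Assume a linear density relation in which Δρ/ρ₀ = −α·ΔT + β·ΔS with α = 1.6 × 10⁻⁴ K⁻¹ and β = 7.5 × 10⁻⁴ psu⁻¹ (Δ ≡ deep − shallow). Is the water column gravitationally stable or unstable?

ΔT = 28.5 − 25.9 = +2.6 K and ΔS = 40.10 − 39.17 = +0.93 psu (deep − shallow).
−αΔT = -4.16 × 10⁻⁴; βΔS = 6.975 × 10⁻⁴; sum Δρ/ρ₀ = 2.815 × 10⁻⁴.
Δρ/ρ₀ > 0, so Δρ > 0: deeper water is denser → statically stable.

stable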